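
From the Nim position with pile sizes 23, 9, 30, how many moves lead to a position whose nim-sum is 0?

0

Nim-sum: 23 ^ 9 ^ 30 = 0.
The nim-sum is already 0, so every move leaves a nonzero nim-sum — there are no winning moves.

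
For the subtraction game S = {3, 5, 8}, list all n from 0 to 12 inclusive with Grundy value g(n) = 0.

0, 1, 2, 11, 12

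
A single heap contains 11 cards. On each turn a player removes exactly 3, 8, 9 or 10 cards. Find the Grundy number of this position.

3

Build the Grundy sequence with g(k) = mex{g(k−s) : s ∈ {3, 8, 9, 10}, s ≤ k}:
k:     0  1  2  3  4  5  6  7  8  9 10 11
g(k):  0  0  0  1  1  1  0  0  2  1  1  3
So g(11) = 3.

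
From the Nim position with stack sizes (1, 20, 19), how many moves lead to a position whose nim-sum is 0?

Nim-sum: 1 ⊕ 20 ⊕ 19 = 6.
The overall nim-sum is X = 6. A stack of size p has a winning move iff p XOR X < p (reduce it to p XOR X).
  1: 1 XOR 6 = 7 ≥ 1 — no move.
  20: 20 XOR 6 = 18 < 20 — winning move (to 18).
  19: 19 XOR 6 = 21 ≥ 19 — no move.
That gives 1 winning move.

1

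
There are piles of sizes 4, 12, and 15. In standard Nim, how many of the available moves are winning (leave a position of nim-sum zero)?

3

In binary:
  0100  (4)
  1100  (12)
  1111  (15)
  ----
  0111  (7)
The overall nim-sum is X = 7. A pile of size p has a winning move iff p XOR X < p (reduce it to p XOR X).
  4: 4 XOR 7 = 3 < 4 — winning move (to 3).
  12: 12 XOR 7 = 11 < 12 — winning move (to 11).
  15: 15 XOR 7 = 8 < 15 — winning move (to 8).
That gives 3 winning moves.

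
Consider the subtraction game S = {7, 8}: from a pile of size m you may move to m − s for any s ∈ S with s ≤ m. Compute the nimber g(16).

0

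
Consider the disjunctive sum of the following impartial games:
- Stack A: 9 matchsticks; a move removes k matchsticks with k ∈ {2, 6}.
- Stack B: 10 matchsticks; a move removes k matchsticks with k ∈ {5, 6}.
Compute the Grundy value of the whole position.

2

Build the Grundy sequence for stack A with g(k) = mex{g(k−s) : s ∈ {2, 6}, s ≤ k}:
k:     0  1  2  3  4  5  6  7  8  9
g(k):  0  0  1  1  0  0  1  1  0  0
So g(9) = 0.
Grundy values for stack B (subtraction set {5, 6}):
g(0) = mex{} = 0
g(1) = mex{} = 0
g(2) = mex{} = 0
g(3) = mex{} = 0
g(4) = mex{} = 0
g(5) = mex{0} = 1
g(6) = mex{0} = 1
g(7) = mex{0} = 1
g(8) = mex{0} = 1
g(9) = mex{0} = 1
g(10) = mex{0,1} = 2
So g(10) = 2.
The value of a disjunctive sum is the nim-sum of the parts.
Combined value = 0 XOR 2 = 2.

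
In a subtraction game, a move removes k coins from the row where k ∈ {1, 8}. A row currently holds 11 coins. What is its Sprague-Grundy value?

0

Compute g(0), g(1), … for moves {1, 8}:
k:     0  1  2  3  4  5  6  7  8  9 10 11
g(k):  0  1  0  1  0  1  0  1  2  0  1  0
So g(11) = 0.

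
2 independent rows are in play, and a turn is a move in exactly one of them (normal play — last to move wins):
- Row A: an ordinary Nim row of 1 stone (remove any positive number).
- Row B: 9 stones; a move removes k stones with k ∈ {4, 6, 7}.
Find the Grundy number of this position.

3

Row A is a plain Nim row of size 1, so its Grundy value is 1.
Build the Grundy sequence for row B with g(k) = mex{g(k−s) : s ∈ {4, 6, 7}, s ≤ k}:
k:     0  1  2  3  4  5  6  7  8  9
g(k):  0  0  0  0  1  1  1  1  2  2
So g(9) = 2.
The value of a disjunctive sum is the nim-sum of the parts.
Combined value = 1 XOR 2 = 3.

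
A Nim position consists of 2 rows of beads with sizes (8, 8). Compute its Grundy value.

0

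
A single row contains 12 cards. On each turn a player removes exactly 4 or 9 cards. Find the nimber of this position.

1

Grundy values for subtraction set {4, 9}:
g(0) = mex{} = 0
g(1) = mex{} = 0
g(2) = mex{} = 0
g(3) = mex{} = 0
g(4) = mex{0} = 1
g(5) = mex{0} = 1
g(6) = mex{0} = 1
g(7) = mex{0} = 1
g(8) = mex{1} = 0
g(9) = mex{0,1} = 2
g(10) = mex{0,1} = 2
g(11) = mex{0,1} = 2
g(12) = mex{0} = 1
So g(12) = 1.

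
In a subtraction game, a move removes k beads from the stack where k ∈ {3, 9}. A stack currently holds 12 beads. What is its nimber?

Build the Grundy sequence with g(k) = mex{g(k−s) : s ∈ {3, 9}, s ≤ k}:
g(0) = mex{} = 0
g(1) = mex{} = 0
g(2) = mex{} = 0
g(3) = mex{0} = 1
g(4) = mex{0} = 1
g(5) = mex{0} = 1
g(6) = mex{1} = 0
g(7) = mex{1} = 0
g(8) = mex{1} = 0
g(9) = mex{0} = 1
g(10) = mex{0} = 1
g(11) = mex{0} = 1
g(12) = mex{1} = 0
So g(12) = 0.

0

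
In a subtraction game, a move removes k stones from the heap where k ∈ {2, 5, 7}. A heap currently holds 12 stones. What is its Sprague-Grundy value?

1

Compute g(0), g(1), … for moves {2, 5, 7}:
k:     0  1  2  3  4  5  6  7  8  9 10 11 12
g(k):  0  0  1  1  0  2  1  3  2  2  0  3  1
So g(12) = 1.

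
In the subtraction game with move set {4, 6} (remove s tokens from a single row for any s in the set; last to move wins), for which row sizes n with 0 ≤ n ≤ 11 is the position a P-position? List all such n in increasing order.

0, 1, 2, 3, 10, 11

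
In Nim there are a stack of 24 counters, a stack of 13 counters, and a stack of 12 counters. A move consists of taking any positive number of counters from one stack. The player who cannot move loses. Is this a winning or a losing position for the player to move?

Nim-sum: 24 XOR 13 XOR 12 = 25.
The nim-sum is 25 ≠ 0, so this is an N-position: the player to move can win.

Winning position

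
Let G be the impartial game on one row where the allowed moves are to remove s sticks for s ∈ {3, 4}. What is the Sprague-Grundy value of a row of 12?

Build the Grundy sequence with g(k) = mex{g(k−s) : s ∈ {3, 4}, s ≤ k}:
k:     0  1  2  3  4  5  6  7  8  9 10 11 12
g(k):  0  0  0  1  1  1  2  0  0  0  1  1  1
So g(12) = 1.

1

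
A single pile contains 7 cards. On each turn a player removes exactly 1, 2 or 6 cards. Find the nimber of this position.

0

Grundy values for subtraction set {1, 2, 6}:
g(0) = mex{} = 0
g(1) = mex{0} = 1
g(2) = mex{0,1} = 2
g(3) = mex{1,2} = 0
g(4) = mex{0,2} = 1
g(5) = mex{0,1} = 2
g(6) = mex{0,1,2} = 3
g(7) = mex{1,2,3} = 0
So g(7) = 0.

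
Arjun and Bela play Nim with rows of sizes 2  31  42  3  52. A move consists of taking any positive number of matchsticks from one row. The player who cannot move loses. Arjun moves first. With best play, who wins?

Compute the nim-sum pairwise:
2 ^ 31 = 29
29 ^ 42 = 55
55 ^ 3 = 52
52 ^ 52 = 0
The nim-sum is 0, so this is a P-position: the player to move is in a losing position under optimal play; Arjun is about to move from it and so loses — Bela wins.

Bela wins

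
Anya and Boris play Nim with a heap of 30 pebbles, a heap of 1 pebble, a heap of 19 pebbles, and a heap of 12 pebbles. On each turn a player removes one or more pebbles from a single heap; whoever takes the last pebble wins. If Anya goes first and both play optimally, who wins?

Boris wins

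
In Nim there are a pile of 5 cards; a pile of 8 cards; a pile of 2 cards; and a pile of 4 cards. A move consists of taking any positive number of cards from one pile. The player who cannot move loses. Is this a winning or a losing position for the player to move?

Winning position

Bitwise XOR of the heap sizes:
  0101  (5)
  1000  (8)
  0010  (2)
  0100  (4)
  ----
  1011  (11)
The nim-sum is 11 ≠ 0, so this is an N-position: the player to move can win.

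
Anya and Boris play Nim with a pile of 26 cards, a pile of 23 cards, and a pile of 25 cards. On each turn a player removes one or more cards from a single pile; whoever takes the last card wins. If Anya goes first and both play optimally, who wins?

Nim-sum: 26 ^ 23 ^ 25 = 20.
The nim-sum is 20 ≠ 0, so this is an N-position: the player to move can win; Anya has a winning move.

Anya wins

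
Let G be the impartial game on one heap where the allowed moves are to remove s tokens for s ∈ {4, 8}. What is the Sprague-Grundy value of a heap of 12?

Grundy values for subtraction set {4, 8}:
g(0) = mex{} = 0
g(1) = mex{} = 0
g(2) = mex{} = 0
g(3) = mex{} = 0
g(4) = mex{0} = 1
g(5) = mex{0} = 1
g(6) = mex{0} = 1
g(7) = mex{0} = 1
g(8) = mex{0,1} = 2
g(9) = mex{0,1} = 2
g(10) = mex{0,1} = 2
g(11) = mex{0,1} = 2
g(12) = mex{1,2} = 0
So g(12) = 0.

0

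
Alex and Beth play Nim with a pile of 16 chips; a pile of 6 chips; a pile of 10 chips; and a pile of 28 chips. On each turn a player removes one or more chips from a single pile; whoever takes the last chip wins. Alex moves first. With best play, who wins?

Beth wins

Write each in binary and XOR column by column:
  10000  (16)
  00110  (6)
  01010  (10)
  11100  (28)
  -----
  00000  (0)
The nim-sum is 0, so this is a P-position: the player to move is in a losing position under optimal play; Alex is about to move from it and so loses — Beth wins.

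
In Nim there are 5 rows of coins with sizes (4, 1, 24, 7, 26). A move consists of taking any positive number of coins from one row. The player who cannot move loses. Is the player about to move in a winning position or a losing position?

Losing position

Nim-sum: 4 ^ 1 ^ 24 ^ 7 ^ 26 = 0.
The nim-sum is 0, so this is a P-position: the player to move is in a losing position under optimal play.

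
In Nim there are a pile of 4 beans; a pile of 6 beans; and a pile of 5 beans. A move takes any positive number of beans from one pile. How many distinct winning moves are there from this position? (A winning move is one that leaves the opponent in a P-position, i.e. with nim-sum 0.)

Compute the nim-sum pairwise:
4 ⊕ 6 = 2
2 ⊕ 5 = 7
The overall nim-sum is X = 7. A pile of size p has a winning move iff p XOR X < p (reduce it to p XOR X).
  4: 4 XOR 7 = 3 < 4 — winning move (to 3).
  6: 6 XOR 7 = 1 < 6 — winning move (to 1).
  5: 5 XOR 7 = 2 < 5 — winning move (to 2).
That gives 3 winning moves.

3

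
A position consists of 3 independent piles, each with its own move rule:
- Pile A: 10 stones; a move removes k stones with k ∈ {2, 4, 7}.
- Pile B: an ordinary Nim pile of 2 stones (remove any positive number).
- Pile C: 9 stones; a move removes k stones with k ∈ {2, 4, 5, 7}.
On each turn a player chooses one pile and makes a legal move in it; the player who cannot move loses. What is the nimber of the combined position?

0

Build the Grundy sequence for pile A with g(k) = mex{g(k−s) : s ∈ {2, 4, 7}, s ≤ k}:
k:     0  1  2  3  4  5  6  7  8  9 10
g(k):  0  0  1  1  2  2  0  3  1  0  2
So g(10) = 2.
Pile B is a plain Nim pile of size 2, so its Grundy value is 2.
Grundy values for pile C (subtraction set {2, 4, 5, 7}):
g(0) = mex{} = 0
g(1) = mex{} = 0
g(2) = mex{0} = 1
g(3) = mex{0} = 1
g(4) = mex{0,1} = 2
g(5) = mex{0,1} = 2
g(6) = mex{0,1,2} = 3
g(7) = mex{0,1,2} = 3
g(8) = mex{0,1,2,3} = 4
g(9) = mex{1,2,3} = 0
So g(9) = 0.
The value of a disjunctive sum is the nim-sum of the parts.
Combined value = 2 XOR 2 XOR 0 = 0.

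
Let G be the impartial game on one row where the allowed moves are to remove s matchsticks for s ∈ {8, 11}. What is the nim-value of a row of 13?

1

Build the Grundy sequence with g(k) = mex{g(k−s) : s ∈ {8, 11}, s ≤ k}:
g(0) = mex{} = 0
g(1) = mex{} = 0
g(2) = mex{} = 0
g(3) = mex{} = 0
g(4) = mex{} = 0
g(5) = mex{} = 0
g(6) = mex{} = 0
g(7) = mex{} = 0
g(8) = mex{0} = 1
g(9) = mex{0} = 1
g(10) = mex{0} = 1
g(11) = mex{0} = 1
g(12) = mex{0} = 1
g(13) = mex{0} = 1
So g(13) = 1.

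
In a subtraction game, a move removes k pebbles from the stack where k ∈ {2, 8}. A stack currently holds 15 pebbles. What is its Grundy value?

0

Grundy values for subtraction set {2, 8}:
k:     0  1  2  3  4  5  6  7  8  9 10 11 12 13 14 15
g(k):  0  0  1  1  0  0  1  1  2  2  0  0  1  1  0  0
So g(15) = 0.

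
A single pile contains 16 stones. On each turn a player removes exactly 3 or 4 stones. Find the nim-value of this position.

Compute g(0), g(1), … for moves {3, 4}:
k:     0  1  2  3  4  5  6  7  8  9 10 11 12 13 14 15 16
g(k):  0  0  0  1  1  1  2  0  0  0  1  1  1  2  0  0  0
So g(16) = 0.

0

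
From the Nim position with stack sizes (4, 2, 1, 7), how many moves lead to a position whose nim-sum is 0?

0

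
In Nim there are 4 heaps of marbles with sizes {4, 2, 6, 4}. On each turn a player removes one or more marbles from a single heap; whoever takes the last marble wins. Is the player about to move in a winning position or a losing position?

Compute the nim-sum pairwise:
4 ⊕ 2 = 6
6 ⊕ 6 = 0
0 ⊕ 4 = 4
The nim-sum is 4 ≠ 0, so this is an N-position: the player to move can win.

Winning position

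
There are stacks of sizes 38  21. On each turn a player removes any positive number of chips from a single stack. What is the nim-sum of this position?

51

Bitwise XOR of the heap sizes:
  100110  (38)
  010101  (21)
  ------
  110011  (51)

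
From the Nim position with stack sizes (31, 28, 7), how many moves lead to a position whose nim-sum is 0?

3

Nim-sum: 31 XOR 28 XOR 7 = 4.
The overall nim-sum is X = 4. A stack of size p has a winning move iff p XOR X < p (reduce it to p XOR X).
  31: 31 XOR 4 = 27 < 31 — winning move (to 27).
  28: 28 XOR 4 = 24 < 28 — winning move (to 24).
  7: 7 XOR 4 = 3 < 7 — winning move (to 3).
That gives 3 winning moves.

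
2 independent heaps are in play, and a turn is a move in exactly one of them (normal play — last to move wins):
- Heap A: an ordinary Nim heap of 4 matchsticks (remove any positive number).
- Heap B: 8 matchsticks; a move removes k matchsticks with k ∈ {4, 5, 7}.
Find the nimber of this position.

Heap A is a plain Nim heap of size 4, so its Grundy value is 4.
Grundy values for heap B (subtraction set {4, 5, 7}):
g(0) = mex{} = 0
g(1) = mex{} = 0
g(2) = mex{} = 0
g(3) = mex{} = 0
g(4) = mex{0} = 1
g(5) = mex{0} = 1
g(6) = mex{0} = 1
g(7) = mex{0} = 1
g(8) = mex{0,1} = 2
So g(8) = 2.
The value of a disjunctive sum is the nim-sum of the parts.
Combined value = 4 ⊕ 2 = 6.

6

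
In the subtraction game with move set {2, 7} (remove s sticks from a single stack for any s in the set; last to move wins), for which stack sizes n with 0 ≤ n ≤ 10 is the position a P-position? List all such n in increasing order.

0, 1, 4, 5, 9, 10

Compute g(0), g(1), … for moves {2, 7}:
g(0) = mex{} = 0
g(1) = mex{} = 0
g(2) = mex{0} = 1
g(3) = mex{0} = 1
g(4) = mex{1} = 0
g(5) = mex{1} = 0
g(6) = mex{0} = 1
g(7) = mex{0} = 1
g(8) = mex{0,1} = 2
g(9) = mex{1} = 0
g(10) = mex{1,2} = 0
The P-positions (g = 0) in 0..10 are 0, 1, 4, 5, 9, 10.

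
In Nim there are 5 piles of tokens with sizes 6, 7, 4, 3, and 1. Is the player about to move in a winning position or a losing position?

Winning position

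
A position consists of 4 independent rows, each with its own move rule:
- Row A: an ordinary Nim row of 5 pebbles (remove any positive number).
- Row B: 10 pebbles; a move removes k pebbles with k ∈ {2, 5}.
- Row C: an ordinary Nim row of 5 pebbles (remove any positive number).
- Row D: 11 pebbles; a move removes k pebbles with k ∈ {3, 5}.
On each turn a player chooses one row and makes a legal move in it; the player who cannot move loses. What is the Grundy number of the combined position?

Row A is a plain Nim row of size 5, so its Grundy value is 5.
Build the Grundy sequence for row B with g(k) = mex{g(k−s) : s ∈ {2, 5}, s ≤ k}:
k:     0  1  2  3  4  5  6  7  8  9 10
g(k):  0  0  1  1  0  2  1  0  0  1  1
So g(10) = 1.
Row C is a plain Nim row of size 5, so its Grundy value is 5.
For row D, compute g(0), g(1), … with moves {3, 5}:
k:     0  1  2  3  4  5  6  7  8  9 10 11
g(k):  0  0  0  1  1  1  2  2  0  0  0  1
So g(11) = 1.
By the Sprague-Grundy theorem, the Grundy value of a sum of independent games is the XOR of the component values.
Combined value = 5 ⊕ 1 ⊕ 5 ⊕ 1 = 0.

0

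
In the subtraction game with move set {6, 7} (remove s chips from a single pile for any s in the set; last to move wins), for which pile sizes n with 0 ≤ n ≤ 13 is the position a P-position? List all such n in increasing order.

0, 1, 2, 3, 4, 5, 13

Compute g(0), g(1), … for moves {6, 7}:
k:     0  1  2  3  4  5  6  7  8  9 10 11 12 13
g(k):  0  0  0  0  0  0  1  1  1  1  1  1  2  0
The P-positions (g = 0) in 0..13 are 0, 1, 2, 3, 4, 5, 13.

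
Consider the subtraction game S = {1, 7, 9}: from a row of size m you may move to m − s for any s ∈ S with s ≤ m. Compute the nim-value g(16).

Grundy values for subtraction set {1, 7, 9}:
k:     0  1  2  3  4  5  6  7  8  9 10 11 12 13 14 15 16
g(k):  0  1  0  1  0  1  0  1  0  1  0  1  0  1  0  1  0
So g(16) = 0.

0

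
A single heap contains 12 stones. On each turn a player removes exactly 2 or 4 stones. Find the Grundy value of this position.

0

Compute g(0), g(1), … for moves {2, 4}:
k:     0  1  2  3  4  5  6  7  8  9 10 11 12
g(k):  0  0  1  1  2  2  0  0  1  1  2  2  0
So g(12) = 0.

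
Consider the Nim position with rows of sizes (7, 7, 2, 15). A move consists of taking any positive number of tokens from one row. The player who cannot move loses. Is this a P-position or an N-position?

Nim-sum: 7 ⊕ 7 ⊕ 2 ⊕ 15 = 13.
The nim-sum is 13 ≠ 0, so this is an N-position: the player to move can win.

N-position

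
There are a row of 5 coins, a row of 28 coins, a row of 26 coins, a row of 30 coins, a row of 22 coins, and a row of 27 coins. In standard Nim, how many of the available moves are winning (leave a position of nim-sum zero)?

Compute the nim-sum pairwise:
5 ^ 28 = 25
25 ^ 26 = 3
3 ^ 30 = 29
29 ^ 22 = 11
11 ^ 27 = 16
The overall nim-sum is X = 16. A row of size p has a winning move iff p XOR X < p (reduce it to p XOR X).
  5: 5 XOR 16 = 21 ≥ 5 — no move.
  28: 28 XOR 16 = 12 < 28 — winning move (to 12).
  26: 26 XOR 16 = 10 < 26 — winning move (to 10).
  30: 30 XOR 16 = 14 < 30 — winning move (to 14).
  22: 22 XOR 16 = 6 < 22 — winning move (to 6).
  27: 27 XOR 16 = 11 < 27 — winning move (to 11).
That gives 5 winning moves.

5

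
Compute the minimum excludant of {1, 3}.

0

0 is not in the set, so the mex is 0.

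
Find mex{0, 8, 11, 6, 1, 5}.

The values 0, 1 are all present; 2 is the first non-negative integer missing from the set.

2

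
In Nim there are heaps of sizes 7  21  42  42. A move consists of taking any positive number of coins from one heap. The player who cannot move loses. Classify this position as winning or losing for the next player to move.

Winning position

Compute the nim-sum pairwise:
7 ^ 21 = 18
18 ^ 42 = 56
56 ^ 42 = 18
The nim-sum is 18 ≠ 0, so this is an N-position: the player to move can win.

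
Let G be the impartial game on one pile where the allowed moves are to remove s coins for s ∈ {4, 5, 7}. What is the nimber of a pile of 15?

1

Build the Grundy sequence with g(k) = mex{g(k−s) : s ∈ {4, 5, 7}, s ≤ k}:
k:     0  1  2  3  4  5  6  7  8  9 10 11 12 13 14 15
g(k):  0  0  0  0  1  1  1  1  2  2  2  0  0  0  0  1
So g(15) = 1.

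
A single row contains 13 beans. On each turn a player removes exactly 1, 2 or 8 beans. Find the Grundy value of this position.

1

Grundy values for subtraction set {1, 2, 8}:
k:     0  1  2  3  4  5  6  7  8  9 10 11 12 13
g(k):  0  1  2  0  1  2  0  1  2  0  1  2  0  1
So g(13) = 1.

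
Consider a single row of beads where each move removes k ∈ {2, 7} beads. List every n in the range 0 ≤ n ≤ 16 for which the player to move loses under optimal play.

0, 1, 4, 5, 9, 10, 13, 14

Compute g(0), g(1), … for moves {2, 7}:
k:     0  1  2  3  4  5  6  7  8  9 10 11 12 13 14 15 16
g(k):  0  0  1  1  0  0  1  1  2  0  0  1  1  0  0  1  1
The P-positions (g = 0) in 0..16 are 0, 1, 4, 5, 9, 10, 13, 14.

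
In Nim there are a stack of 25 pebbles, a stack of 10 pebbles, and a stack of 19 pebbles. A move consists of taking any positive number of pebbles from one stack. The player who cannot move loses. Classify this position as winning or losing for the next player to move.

In binary:
  11001  (25)
  01010  (10)
  10011  (19)
  -----
  00000  (0)
The nim-sum is 0, so this is a P-position: the player to move is in a losing position under optimal play.

Losing position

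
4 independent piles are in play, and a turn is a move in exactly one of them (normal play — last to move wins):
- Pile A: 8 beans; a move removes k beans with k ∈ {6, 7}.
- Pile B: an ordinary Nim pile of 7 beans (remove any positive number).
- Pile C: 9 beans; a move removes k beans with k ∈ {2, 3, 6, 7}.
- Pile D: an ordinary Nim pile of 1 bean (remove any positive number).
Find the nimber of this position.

7

Build the Grundy sequence for pile A with g(k) = mex{g(k−s) : s ∈ {6, 7}, s ≤ k}:
g(0) = mex{} = 0
g(1) = mex{} = 0
g(2) = mex{} = 0
g(3) = mex{} = 0
g(4) = mex{} = 0
g(5) = mex{} = 0
g(6) = mex{0} = 1
g(7) = mex{0} = 1
g(8) = mex{0} = 1
So g(8) = 1.
Pile B is a plain Nim pile of size 7, so its Grundy value is 7.
For pile C, compute g(0), g(1), … with moves {2, 3, 6, 7}:
g(0) = mex{} = 0
g(1) = mex{} = 0
g(2) = mex{0} = 1
g(3) = mex{0} = 1
g(4) = mex{0,1} = 2
g(5) = mex{1} = 0
g(6) = mex{0,1,2} = 3
g(7) = mex{0,2} = 1
g(8) = mex{0,1,3} = 2
g(9) = mex{1,3} = 0
So g(9) = 0.
Pile D is a plain Nim pile of size 1, so its Grundy value is 1.
The value of a disjunctive sum is the nim-sum of the parts.
Combined value = 1 XOR 7 XOR 0 XOR 1 = 7.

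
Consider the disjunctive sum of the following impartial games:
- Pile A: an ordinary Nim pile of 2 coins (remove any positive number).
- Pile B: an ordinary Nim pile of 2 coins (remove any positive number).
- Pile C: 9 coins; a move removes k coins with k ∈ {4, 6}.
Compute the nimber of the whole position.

2

Pile A is a plain Nim pile of size 2, so its Grundy value is 2.
Pile B is a plain Nim pile of size 2, so its Grundy value is 2.
Build the Grundy sequence for pile C with g(k) = mex{g(k−s) : s ∈ {4, 6}, s ≤ k}:
k:     0  1  2  3  4  5  6  7  8  9
g(k):  0  0  0  0  1  1  1  1  2  2
So g(9) = 2.
By the Sprague-Grundy theorem, the Grundy value of a sum of independent games is the XOR of the component values.
Combined value = 2 ⊕ 2 ⊕ 2 = 2.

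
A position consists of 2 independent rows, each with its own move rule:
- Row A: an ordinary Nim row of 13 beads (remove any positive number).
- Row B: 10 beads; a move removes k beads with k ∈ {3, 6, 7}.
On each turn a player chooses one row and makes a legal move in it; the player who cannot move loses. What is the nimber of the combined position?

13

Row A is a plain Nim row of size 13, so its Grundy value is 13.
Build the Grundy sequence for row B with g(k) = mex{g(k−s) : s ∈ {3, 6, 7}, s ≤ k}:
k:     0  1  2  3  4  5  6  7  8  9 10
g(k):  0  0  0  1  1  1  2  2  2  3  0
So g(10) = 0.
By the Sprague-Grundy theorem, the Grundy value of a sum of independent games is the XOR of the component values.
Combined value = 13 ⊕ 0 = 13.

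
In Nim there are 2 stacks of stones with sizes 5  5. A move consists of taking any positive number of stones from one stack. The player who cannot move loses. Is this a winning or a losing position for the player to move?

Compute the nim-sum pairwise:
5 ^ 5 = 0
The nim-sum is 0, so this is a P-position: the player to move is in a losing position under optimal play.

Losing position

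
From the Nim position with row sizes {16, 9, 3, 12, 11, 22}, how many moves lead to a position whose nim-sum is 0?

3

Bitwise XOR of the heap sizes:
  10000  (16)
  01001  (9)
  00011  (3)
  01100  (12)
  01011  (11)
  10110  (22)
  -----
  01011  (11)
The overall nim-sum is X = 11. A row of size p has a winning move iff p XOR X < p (reduce it to p XOR X).
  16: 16 XOR 11 = 27 ≥ 16 — no move.
  9: 9 XOR 11 = 2 < 9 — winning move (to 2).
  3: 3 XOR 11 = 8 ≥ 3 — no move.
  12: 12 XOR 11 = 7 < 12 — winning move (to 7).
  11: 11 XOR 11 = 0 < 11 — winning move (to 0).
  22: 22 XOR 11 = 29 ≥ 22 — no move.
That gives 3 winning moves.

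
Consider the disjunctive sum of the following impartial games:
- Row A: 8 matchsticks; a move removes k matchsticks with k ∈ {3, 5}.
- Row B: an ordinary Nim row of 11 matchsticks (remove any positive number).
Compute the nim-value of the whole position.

Grundy values for row A (subtraction set {3, 5}):
k:     0  1  2  3  4  5  6  7  8
g(k):  0  0  0  1  1  1  2  2  0
So g(8) = 0.
Row B is a plain Nim row of size 11, so its Grundy value is 11.
The value of a disjunctive sum is the nim-sum of the parts.
Combined value = 0 ⊕ 11 = 11.

11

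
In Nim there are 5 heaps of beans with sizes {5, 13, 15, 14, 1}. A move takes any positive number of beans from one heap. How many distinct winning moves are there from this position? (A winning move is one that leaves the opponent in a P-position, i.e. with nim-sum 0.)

Nim-sum: 5 ⊕ 13 ⊕ 15 ⊕ 14 ⊕ 1 = 8.
The overall nim-sum is X = 8. A heap of size p has a winning move iff p XOR X < p (reduce it to p XOR X).
  5: 5 XOR 8 = 13 ≥ 5 — no move.
  13: 13 XOR 8 = 5 < 13 — winning move (to 5).
  15: 15 XOR 8 = 7 < 15 — winning move (to 7).
  14: 14 XOR 8 = 6 < 14 — winning move (to 6).
  1: 1 XOR 8 = 9 ≥ 1 — no move.
That gives 3 winning moves.

3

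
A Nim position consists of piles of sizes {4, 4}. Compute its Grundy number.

Nim-sum: 4 XOR 4 = 0.

0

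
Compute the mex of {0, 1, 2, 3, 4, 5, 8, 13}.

The values 0, 1, 2, 3, 4, 5 are all present; 6 is the first non-negative integer missing from the set.

6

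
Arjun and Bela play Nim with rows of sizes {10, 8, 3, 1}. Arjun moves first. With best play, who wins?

Write each in binary and XOR column by column:
  1010  (10)
  1000  (8)
  0011  (3)
  0001  (1)
  ----
  0000  (0)
The nim-sum is 0, so this is a P-position: the player to move is in a losing position under optimal play; Arjun is about to move from it and so loses — Bela wins.

Bela wins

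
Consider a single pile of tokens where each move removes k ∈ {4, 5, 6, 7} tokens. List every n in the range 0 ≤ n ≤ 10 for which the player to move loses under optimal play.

Compute g(0), g(1), … for moves {4, 5, 6, 7}:
g(0) = mex{} = 0
g(1) = mex{} = 0
g(2) = mex{} = 0
g(3) = mex{} = 0
g(4) = mex{0} = 1
g(5) = mex{0} = 1
g(6) = mex{0} = 1
g(7) = mex{0} = 1
g(8) = mex{0,1} = 2
g(9) = mex{0,1} = 2
g(10) = mex{0,1} = 2
The P-positions (g = 0) in 0..10 are 0, 1, 2, 3.

0, 1, 2, 3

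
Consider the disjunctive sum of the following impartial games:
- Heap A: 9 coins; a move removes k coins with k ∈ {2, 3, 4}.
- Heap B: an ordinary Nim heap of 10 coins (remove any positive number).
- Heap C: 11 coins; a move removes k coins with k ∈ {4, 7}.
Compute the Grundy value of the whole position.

Grundy values for heap A (subtraction set {2, 3, 4}):
g(0) = mex{} = 0
g(1) = mex{} = 0
g(2) = mex{0} = 1
g(3) = mex{0} = 1
g(4) = mex{0,1} = 2
g(5) = mex{0,1} = 2
g(6) = mex{1,2} = 0
g(7) = mex{1,2} = 0
g(8) = mex{0,2} = 1
g(9) = mex{0,2} = 1
So g(9) = 1.
Heap B is a plain Nim heap of size 10, so its Grundy value is 10.
Grundy values for heap C (subtraction set {4, 7}):
k:     0  1  2  3  4  5  6  7  8  9 10 11
g(k):  0  0  0  0  1  1  1  1  2  2  2  0
So g(11) = 0.
The value of a disjunctive sum is the nim-sum of the parts.
Combined value = 1 ⊕ 10 ⊕ 0 = 11.

11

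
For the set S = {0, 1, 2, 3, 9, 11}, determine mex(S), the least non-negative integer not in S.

The values 0, 1, 2, 3 are all present; 4 is the first non-negative integer missing from the set.

4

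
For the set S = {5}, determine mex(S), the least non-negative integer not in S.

0

0 is not in the set, so the mex is 0.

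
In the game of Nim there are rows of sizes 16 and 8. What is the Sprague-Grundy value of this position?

24

Nim-sum: 16 ⊕ 8 = 24.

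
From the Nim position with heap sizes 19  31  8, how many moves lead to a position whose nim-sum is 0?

In binary:
  10011  (19)
  11111  (31)
  01000  (8)
  -----
  00100  (4)
The overall nim-sum is X = 4. A heap of size p has a winning move iff p XOR X < p (reduce it to p XOR X).
  19: 19 XOR 4 = 23 ≥ 19 — no move.
  31: 31 XOR 4 = 27 < 31 — winning move (to 27).
  8: 8 XOR 4 = 12 ≥ 8 — no move.
That gives 1 winning move.

1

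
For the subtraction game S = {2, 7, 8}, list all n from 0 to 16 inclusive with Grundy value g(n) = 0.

0, 1, 4, 5, 10, 14, 15

Compute g(0), g(1), … for moves {2, 7, 8}:
k:     0  1  2  3  4  5  6  7  8  9 10 11 12 13 14 15 16
g(k):  0  0  1  1  0  0  1  1  2  2  0  3  1  2  0  0  1
The P-positions (g = 0) in 0..16 are 0, 1, 4, 5, 10, 14, 15.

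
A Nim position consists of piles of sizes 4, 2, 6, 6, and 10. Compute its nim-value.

Compute the nim-sum pairwise:
4 ⊕ 2 = 6
6 ⊕ 6 = 0
0 ⊕ 6 = 6
6 ⊕ 10 = 12

12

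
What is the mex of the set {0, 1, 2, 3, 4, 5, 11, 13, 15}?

The values 0, 1, 2, 3, 4, 5 are all present; 6 is the first non-negative integer missing from the set.

6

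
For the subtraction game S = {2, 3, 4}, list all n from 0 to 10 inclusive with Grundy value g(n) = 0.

0, 1, 6, 7

Build the Grundy sequence with g(k) = mex{g(k−s) : s ∈ {2, 3, 4}, s ≤ k}:
g(0) = mex{} = 0
g(1) = mex{} = 0
g(2) = mex{0} = 1
g(3) = mex{0} = 1
g(4) = mex{0,1} = 2
g(5) = mex{0,1} = 2
g(6) = mex{1,2} = 0
g(7) = mex{1,2} = 0
g(8) = mex{0,2} = 1
g(9) = mex{0,2} = 1
g(10) = mex{0,1} = 2
The P-positions (g = 0) in 0..10 are 0, 1, 6, 7.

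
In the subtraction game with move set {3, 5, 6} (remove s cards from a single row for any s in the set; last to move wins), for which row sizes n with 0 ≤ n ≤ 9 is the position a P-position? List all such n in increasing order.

0, 1, 2, 9

Build the Grundy sequence with g(k) = mex{g(k−s) : s ∈ {3, 5, 6}, s ≤ k}:
k:     0  1  2  3  4  5  6  7  8  9
g(k):  0  0  0  1  1  1  2  2  2  0
The P-positions (g = 0) in 0..9 are 0, 1, 2, 9.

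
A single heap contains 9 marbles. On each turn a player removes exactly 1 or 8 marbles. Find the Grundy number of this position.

0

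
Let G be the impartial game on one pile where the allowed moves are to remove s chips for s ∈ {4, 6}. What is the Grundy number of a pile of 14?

1

Compute g(0), g(1), … for moves {4, 6}:
g(0) = mex{} = 0
g(1) = mex{} = 0
g(2) = mex{} = 0
g(3) = mex{} = 0
g(4) = mex{0} = 1
g(5) = mex{0} = 1
g(6) = mex{0} = 1
g(7) = mex{0} = 1
g(8) = mex{0,1} = 2
g(9) = mex{0,1} = 2
g(10) = mex{1} = 0
g(11) = mex{1} = 0
g(12) = mex{1,2} = 0
g(13) = mex{1,2} = 0
g(14) = mex{0,2} = 1
So g(14) = 1.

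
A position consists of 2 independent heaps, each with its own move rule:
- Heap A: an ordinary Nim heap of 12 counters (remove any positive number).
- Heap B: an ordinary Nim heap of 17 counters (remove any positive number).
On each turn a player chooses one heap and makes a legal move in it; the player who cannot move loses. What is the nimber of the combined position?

29

Heap A is a plain Nim heap of size 12, so its Grundy value is 12.
Heap B is a plain Nim heap of size 17, so its Grundy value is 17.
The value of a disjunctive sum is the nim-sum of the parts.
Combined value = 12 ⊕ 17 = 29.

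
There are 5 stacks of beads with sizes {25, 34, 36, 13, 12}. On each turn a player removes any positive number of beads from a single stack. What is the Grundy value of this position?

Nim-sum: 25 ⊕ 34 ⊕ 36 ⊕ 13 ⊕ 12 = 30.

30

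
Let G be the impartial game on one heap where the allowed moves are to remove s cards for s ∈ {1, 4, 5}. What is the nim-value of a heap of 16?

0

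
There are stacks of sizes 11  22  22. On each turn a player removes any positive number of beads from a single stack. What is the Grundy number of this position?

Nim-sum: 11 XOR 22 XOR 22 = 11.

11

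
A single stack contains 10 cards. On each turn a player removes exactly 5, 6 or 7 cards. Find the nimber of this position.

2

Grundy values for subtraction set {5, 6, 7}:
g(0) = mex{} = 0
g(1) = mex{} = 0
g(2) = mex{} = 0
g(3) = mex{} = 0
g(4) = mex{} = 0
g(5) = mex{0} = 1
g(6) = mex{0} = 1
g(7) = mex{0} = 1
g(8) = mex{0} = 1
g(9) = mex{0} = 1
g(10) = mex{0,1} = 2
So g(10) = 2.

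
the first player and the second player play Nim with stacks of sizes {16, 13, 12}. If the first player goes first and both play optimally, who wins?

the first player wins

Nim-sum: 16 XOR 13 XOR 12 = 17.
The nim-sum is 17 ≠ 0, so this is an N-position: the player to move can win; the first player has a winning move.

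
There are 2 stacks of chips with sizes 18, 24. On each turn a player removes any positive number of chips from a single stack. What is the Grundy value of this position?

In binary:
  10010  (18)
  11000  (24)
  -----
  01010  (10)

10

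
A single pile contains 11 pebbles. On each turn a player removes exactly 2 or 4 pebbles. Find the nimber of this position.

Build the Grundy sequence with g(k) = mex{g(k−s) : s ∈ {2, 4}, s ≤ k}:
g(0) = mex{} = 0
g(1) = mex{} = 0
g(2) = mex{0} = 1
g(3) = mex{0} = 1
g(4) = mex{0,1} = 2
g(5) = mex{0,1} = 2
g(6) = mex{1,2} = 0
g(7) = mex{1,2} = 0
g(8) = mex{0,2} = 1
g(9) = mex{0,2} = 1
g(10) = mex{0,1} = 2
g(11) = mex{0,1} = 2
So g(11) = 2.

2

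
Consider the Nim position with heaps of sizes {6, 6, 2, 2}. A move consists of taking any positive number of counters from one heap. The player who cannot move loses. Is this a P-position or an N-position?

Nim-sum: 6 ⊕ 6 ⊕ 2 ⊕ 2 = 0.
The nim-sum is 0, so this is a P-position: the player to move is in a losing position under optimal play.

P-position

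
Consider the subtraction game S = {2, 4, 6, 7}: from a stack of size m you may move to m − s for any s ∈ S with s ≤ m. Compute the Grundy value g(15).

3

Grundy values for subtraction set {2, 4, 6, 7}:
k:     0  1  2  3  4  5  6  7  8  9 10 11 12 13 14 15
g(k):  0  0  1  1  2  2  3  3  4  0  0  1  1  2  2  3
So g(15) = 3.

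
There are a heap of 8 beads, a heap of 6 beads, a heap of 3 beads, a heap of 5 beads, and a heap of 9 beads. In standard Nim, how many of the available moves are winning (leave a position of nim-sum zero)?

3

Compute the nim-sum pairwise:
8 ⊕ 6 = 14
14 ⊕ 3 = 13
13 ⊕ 5 = 8
8 ⊕ 9 = 1
The overall nim-sum is X = 1. A heap of size p has a winning move iff p XOR X < p (reduce it to p XOR X).
  8: 8 XOR 1 = 9 ≥ 8 — no move.
  6: 6 XOR 1 = 7 ≥ 6 — no move.
  3: 3 XOR 1 = 2 < 3 — winning move (to 2).
  5: 5 XOR 1 = 4 < 5 — winning move (to 4).
  9: 9 XOR 1 = 8 < 9 — winning move (to 8).
That gives 3 winning moves.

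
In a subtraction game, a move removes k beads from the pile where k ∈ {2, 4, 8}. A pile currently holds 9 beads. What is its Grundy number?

1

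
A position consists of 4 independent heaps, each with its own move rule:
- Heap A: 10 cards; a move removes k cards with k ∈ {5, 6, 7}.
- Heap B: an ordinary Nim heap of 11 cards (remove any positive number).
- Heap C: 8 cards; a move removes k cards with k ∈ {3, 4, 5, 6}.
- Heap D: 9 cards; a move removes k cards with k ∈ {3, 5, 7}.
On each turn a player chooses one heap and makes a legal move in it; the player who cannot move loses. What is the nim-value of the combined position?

8

For heap A, compute g(0), g(1), … with moves {5, 6, 7}:
k:     0  1  2  3  4  5  6  7  8  9 10
g(k):  0  0  0  0  0  1  1  1  1  1  2
So g(10) = 2.
Heap B is a plain Nim heap of size 11, so its Grundy value is 11.
Grundy values for heap C (subtraction set {3, 4, 5, 6}):
g(0) = mex{} = 0
g(1) = mex{} = 0
g(2) = mex{} = 0
g(3) = mex{0} = 1
g(4) = mex{0} = 1
g(5) = mex{0} = 1
g(6) = mex{0,1} = 2
g(7) = mex{0,1} = 2
g(8) = mex{0,1} = 2
So g(8) = 2.
For heap D, compute g(0), g(1), … with moves {3, 5, 7}:
g(0) = mex{} = 0
g(1) = mex{} = 0
g(2) = mex{} = 0
g(3) = mex{0} = 1
g(4) = mex{0} = 1
g(5) = mex{0} = 1
g(6) = mex{0,1} = 2
g(7) = mex{0,1} = 2
g(8) = mex{0,1} = 2
g(9) = mex{0,1,2} = 3
So g(9) = 3.
The value of a disjunctive sum is the nim-sum of the parts.
Combined value = 2 ⊕ 11 ⊕ 2 ⊕ 3 = 8.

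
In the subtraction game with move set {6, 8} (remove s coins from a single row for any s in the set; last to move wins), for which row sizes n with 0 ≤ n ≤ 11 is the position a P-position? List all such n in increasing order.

0, 1, 2, 3, 4, 5

Compute g(0), g(1), … for moves {6, 8}:
g(0) = mex{} = 0
g(1) = mex{} = 0
g(2) = mex{} = 0
g(3) = mex{} = 0
g(4) = mex{} = 0
g(5) = mex{} = 0
g(6) = mex{0} = 1
g(7) = mex{0} = 1
g(8) = mex{0} = 1
g(9) = mex{0} = 1
g(10) = mex{0} = 1
g(11) = mex{0} = 1
The P-positions (g = 0) in 0..11 are 0, 1, 2, 3, 4, 5.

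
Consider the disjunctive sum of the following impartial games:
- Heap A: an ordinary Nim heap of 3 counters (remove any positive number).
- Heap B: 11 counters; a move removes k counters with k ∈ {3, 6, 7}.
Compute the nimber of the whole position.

Heap A is a plain Nim heap of size 3, so its Grundy value is 3.
For heap B, compute g(0), g(1), … with moves {3, 6, 7}:
g(0) = mex{} = 0
g(1) = mex{} = 0
g(2) = mex{} = 0
g(3) = mex{0} = 1
g(4) = mex{0} = 1
g(5) = mex{0} = 1
g(6) = mex{0,1} = 2
g(7) = mex{0,1} = 2
g(8) = mex{0,1} = 2
g(9) = mex{0,1,2} = 3
g(10) = mex{1,2} = 0
g(11) = mex{1,2} = 0
So g(11) = 0.
By the Sprague-Grundy theorem, the Grundy value of a sum of independent games is the XOR of the component values.
Combined value = 3 XOR 0 = 3.

3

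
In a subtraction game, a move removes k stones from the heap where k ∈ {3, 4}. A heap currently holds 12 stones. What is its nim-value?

Grundy values for subtraction set {3, 4}:
k:     0  1  2  3  4  5  6  7  8  9 10 11 12
g(k):  0  0  0  1  1  1  2  0  0  0  1  1  1
So g(12) = 1.

1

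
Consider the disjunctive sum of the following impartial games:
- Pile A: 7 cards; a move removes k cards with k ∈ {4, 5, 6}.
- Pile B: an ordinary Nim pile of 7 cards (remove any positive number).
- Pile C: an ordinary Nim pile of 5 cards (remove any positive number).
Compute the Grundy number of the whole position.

3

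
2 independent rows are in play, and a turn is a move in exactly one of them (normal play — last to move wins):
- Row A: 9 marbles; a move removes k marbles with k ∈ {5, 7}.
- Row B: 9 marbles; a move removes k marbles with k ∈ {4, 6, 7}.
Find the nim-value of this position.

Grundy values for row A (subtraction set {5, 7}):
g(0) = mex{} = 0
g(1) = mex{} = 0
g(2) = mex{} = 0
g(3) = mex{} = 0
g(4) = mex{} = 0
g(5) = mex{0} = 1
g(6) = mex{0} = 1
g(7) = mex{0} = 1
g(8) = mex{0} = 1
g(9) = mex{0} = 1
So g(9) = 1.
Grundy values for row B (subtraction set {4, 6, 7}):
k:     0  1  2  3  4  5  6  7  8  9
g(k):  0  0  0  0  1  1  1  1  2  2
So g(9) = 2.
The value of a disjunctive sum is the nim-sum of the parts.
Combined value = 1 ⊕ 2 = 3.

3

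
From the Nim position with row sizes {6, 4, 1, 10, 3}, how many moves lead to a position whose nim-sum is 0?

Compute the nim-sum pairwise:
6 ⊕ 4 = 2
2 ⊕ 1 = 3
3 ⊕ 10 = 9
9 ⊕ 3 = 10
The overall nim-sum is X = 10. A row of size p has a winning move iff p XOR X < p (reduce it to p XOR X).
  6: 6 XOR 10 = 12 ≥ 6 — no move.
  4: 4 XOR 10 = 14 ≥ 4 — no move.
  1: 1 XOR 10 = 11 ≥ 1 — no move.
  10: 10 XOR 10 = 0 < 10 — winning move (to 0).
  3: 3 XOR 10 = 9 ≥ 3 — no move.
That gives 1 winning move.

1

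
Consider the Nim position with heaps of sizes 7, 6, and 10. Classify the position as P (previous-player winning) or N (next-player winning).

N-position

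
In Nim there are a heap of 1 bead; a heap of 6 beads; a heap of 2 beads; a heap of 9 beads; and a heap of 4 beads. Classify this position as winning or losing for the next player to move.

Nim-sum: 1 XOR 6 XOR 2 XOR 9 XOR 4 = 8.
The nim-sum is 8 ≠ 0, so this is an N-position: the player to move can win.

Winning position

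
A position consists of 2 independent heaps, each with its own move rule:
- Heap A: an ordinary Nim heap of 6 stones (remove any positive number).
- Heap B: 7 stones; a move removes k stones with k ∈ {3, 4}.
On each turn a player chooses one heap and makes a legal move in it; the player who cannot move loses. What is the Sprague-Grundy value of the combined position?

6

Heap A is a plain Nim heap of size 6, so its Grundy value is 6.
Build the Grundy sequence for heap B with g(k) = mex{g(k−s) : s ∈ {3, 4}, s ≤ k}:
k:     0  1  2  3  4  5  6  7
g(k):  0  0  0  1  1  1  2  0
So g(7) = 0.
The value of a disjunctive sum is the nim-sum of the parts.
Combined value = 6 XOR 0 = 6.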